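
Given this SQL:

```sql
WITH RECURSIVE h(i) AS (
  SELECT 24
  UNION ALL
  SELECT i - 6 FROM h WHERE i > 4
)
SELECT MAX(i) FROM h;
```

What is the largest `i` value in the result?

24

Base: i=24.
Iteration 1: 24 > 4 holds -> i = 24 - 6 = 18.
Iteration 2: 18 > 4 holds -> i = 18 - 6 = 12.
Iteration 3: 12 > 4 holds -> i = 12 - 6 = 6.
Iteration 4: 6 > 4 holds -> i = 6 - 6 = 0.
Iteration 5: 0 > 4 fails; recursion stops.
i values: 24, 18, 12, 6, 0; the maximum is 24.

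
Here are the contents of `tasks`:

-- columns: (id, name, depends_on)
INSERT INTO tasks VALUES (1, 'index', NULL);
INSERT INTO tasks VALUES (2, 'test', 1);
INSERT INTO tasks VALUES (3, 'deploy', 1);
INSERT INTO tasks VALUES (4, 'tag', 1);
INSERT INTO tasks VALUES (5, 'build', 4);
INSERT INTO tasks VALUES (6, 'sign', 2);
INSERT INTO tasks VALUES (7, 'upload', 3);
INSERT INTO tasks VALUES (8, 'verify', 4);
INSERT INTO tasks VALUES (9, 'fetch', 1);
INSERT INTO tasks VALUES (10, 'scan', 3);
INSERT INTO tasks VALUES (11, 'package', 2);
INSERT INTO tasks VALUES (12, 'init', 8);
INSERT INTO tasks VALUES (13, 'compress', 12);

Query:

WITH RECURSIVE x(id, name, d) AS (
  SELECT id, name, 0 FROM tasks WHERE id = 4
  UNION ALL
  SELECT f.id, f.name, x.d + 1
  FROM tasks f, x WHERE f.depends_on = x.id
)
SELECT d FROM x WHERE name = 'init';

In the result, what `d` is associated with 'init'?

2

Base: id=4 (tag) at d 0.
Iteration 1: rows with depends_on in {4} -> build (id 5, d 1), verify (id 8, d 1).
Iteration 2: rows with depends_on in {5,8} -> init (id 12, d 2).
Iteration 3: rows with depends_on in {12} -> compress (id 13, d 3).
Iteration 4: no rows with depends_on in {13}; recursion stops.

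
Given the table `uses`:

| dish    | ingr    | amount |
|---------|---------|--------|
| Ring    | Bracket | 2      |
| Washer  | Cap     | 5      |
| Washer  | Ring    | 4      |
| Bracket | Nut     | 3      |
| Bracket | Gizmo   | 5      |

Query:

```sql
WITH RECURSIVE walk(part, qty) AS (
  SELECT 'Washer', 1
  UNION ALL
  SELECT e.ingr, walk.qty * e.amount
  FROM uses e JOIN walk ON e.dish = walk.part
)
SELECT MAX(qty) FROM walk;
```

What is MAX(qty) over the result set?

Base: (Washer, qty=1).
Iteration 1: components of {Washer} -> Cap = 1*5 = 5, Ring = 1*4 = 4.
Iteration 2: components of {Cap,Ring} -> Bracket = 4*2 = 8.
Iteration 3: components of {Bracket} -> Gizmo = 8*5 = 40, Nut = 8*3 = 24.
Iteration 4: no further components; recursion stops.
qty values: 1, 5, 4, 8, 24, 40; the maximum is 40.

40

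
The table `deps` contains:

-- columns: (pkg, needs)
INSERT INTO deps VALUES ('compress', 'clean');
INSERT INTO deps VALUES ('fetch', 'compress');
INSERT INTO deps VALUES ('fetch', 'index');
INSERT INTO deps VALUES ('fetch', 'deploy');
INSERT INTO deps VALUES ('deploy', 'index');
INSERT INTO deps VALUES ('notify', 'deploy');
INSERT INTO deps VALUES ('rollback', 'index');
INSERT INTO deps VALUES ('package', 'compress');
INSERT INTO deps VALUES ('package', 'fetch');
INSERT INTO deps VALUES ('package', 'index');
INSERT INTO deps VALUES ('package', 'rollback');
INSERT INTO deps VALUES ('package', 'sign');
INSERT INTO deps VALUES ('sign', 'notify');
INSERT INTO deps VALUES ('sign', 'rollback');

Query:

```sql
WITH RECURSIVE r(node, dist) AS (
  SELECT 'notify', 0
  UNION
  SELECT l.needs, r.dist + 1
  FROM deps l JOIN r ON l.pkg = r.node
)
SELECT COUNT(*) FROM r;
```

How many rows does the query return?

Base: (notify, dist=0).
Iteration 1: edges from {notify} -> (deploy, dist=1).
Iteration 2: edges from {deploy} -> (index, dist=2).
Iteration 3: no outgoing edges from {index}; recursion stops.
Total rows emitted: 3.

3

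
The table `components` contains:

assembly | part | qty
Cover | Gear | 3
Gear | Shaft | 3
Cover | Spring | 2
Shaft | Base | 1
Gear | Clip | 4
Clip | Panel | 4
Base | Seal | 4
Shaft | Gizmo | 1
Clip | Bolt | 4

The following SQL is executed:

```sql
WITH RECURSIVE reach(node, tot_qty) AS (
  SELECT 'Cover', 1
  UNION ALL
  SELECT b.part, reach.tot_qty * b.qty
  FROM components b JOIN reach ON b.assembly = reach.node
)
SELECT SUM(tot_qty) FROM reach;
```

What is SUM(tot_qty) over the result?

177

Base: (Cover, tot_qty=1).
Iteration 1: components of {Cover} -> Gear = 1*3 = 3, Spring = 1*2 = 2.
Iteration 2: components of {Gear,Spring} -> Clip = 3*4 = 12, Shaft = 3*3 = 9.
Iteration 3: components of {Clip,Shaft} -> Base = 9*1 = 9, Bolt = 12*4 = 48, Gizmo = 9*1 = 9, Panel = 12*4 = 48.
Iteration 4: components of {Base,Bolt,Gizmo,Panel} -> Seal = 9*4 = 36.
Iteration 5: no further components; recursion stops.
SUM(tot_qty) = 1 + 3 + 2 + 9 + 12 + 9 + 9 + 48 + 48 + 36 = 177.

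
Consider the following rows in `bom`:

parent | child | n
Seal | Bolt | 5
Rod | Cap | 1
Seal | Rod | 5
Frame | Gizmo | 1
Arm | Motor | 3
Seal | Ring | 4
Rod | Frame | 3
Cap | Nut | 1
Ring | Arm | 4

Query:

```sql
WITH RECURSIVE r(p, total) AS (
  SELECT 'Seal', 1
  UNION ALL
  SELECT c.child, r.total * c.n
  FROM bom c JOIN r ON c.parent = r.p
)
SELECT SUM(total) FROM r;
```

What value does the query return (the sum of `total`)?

119

Base: (Seal, total=1).
Iteration 1: components of {Seal} -> Bolt = 1*5 = 5, Ring = 1*4 = 4, Rod = 1*5 = 5.
Iteration 2: components of {Bolt,Ring,Rod} -> Arm = 4*4 = 16, Cap = 5*1 = 5, Frame = 5*3 = 15.
Iteration 3: components of {Arm,Cap,Frame} -> Gizmo = 15*1 = 15, Motor = 16*3 = 48, Nut = 5*1 = 5.
Iteration 4: no further components; recursion stops.
SUM(total) = 1 + 5 + 4 + 5 + 5 + 15 + 16 + 5 + 15 + 48 = 119.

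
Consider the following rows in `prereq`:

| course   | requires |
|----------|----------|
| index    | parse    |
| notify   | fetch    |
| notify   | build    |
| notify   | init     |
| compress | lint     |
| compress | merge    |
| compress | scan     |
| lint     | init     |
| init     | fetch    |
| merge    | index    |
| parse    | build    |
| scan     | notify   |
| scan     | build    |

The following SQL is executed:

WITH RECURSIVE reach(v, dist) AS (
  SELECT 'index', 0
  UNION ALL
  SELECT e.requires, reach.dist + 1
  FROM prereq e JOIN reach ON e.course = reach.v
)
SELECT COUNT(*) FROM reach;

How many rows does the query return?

3

Base: (index, dist=0).
Iteration 1: edges from {index} -> (parse, dist=1).
Iteration 2: edges from {parse} -> (build, dist=2).
Iteration 3: no outgoing edges from {build}; recursion stops.
Total rows emitted: 3.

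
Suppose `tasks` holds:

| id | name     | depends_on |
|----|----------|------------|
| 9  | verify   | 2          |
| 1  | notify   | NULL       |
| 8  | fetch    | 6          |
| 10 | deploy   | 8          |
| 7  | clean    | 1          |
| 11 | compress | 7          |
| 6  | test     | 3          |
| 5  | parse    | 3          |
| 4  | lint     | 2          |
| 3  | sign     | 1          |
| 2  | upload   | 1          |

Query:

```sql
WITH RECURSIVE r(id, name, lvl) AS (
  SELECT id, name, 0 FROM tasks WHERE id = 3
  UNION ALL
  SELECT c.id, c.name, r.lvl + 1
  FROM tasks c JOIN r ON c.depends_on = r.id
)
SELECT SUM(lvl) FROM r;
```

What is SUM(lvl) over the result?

Base: id=3 (sign) at lvl 0.
Iteration 1: rows with depends_on in {3} -> parse (id 5, lvl 1), test (id 6, lvl 1).
Iteration 2: rows with depends_on in {5,6} -> fetch (id 8, lvl 2).
Iteration 3: rows with depends_on in {8} -> deploy (id 10, lvl 3).
Iteration 4: no rows with depends_on in {10}; recursion stops.
SUM(lvl) = 0 + 1 + 1 + 2 + 3 = 7.

7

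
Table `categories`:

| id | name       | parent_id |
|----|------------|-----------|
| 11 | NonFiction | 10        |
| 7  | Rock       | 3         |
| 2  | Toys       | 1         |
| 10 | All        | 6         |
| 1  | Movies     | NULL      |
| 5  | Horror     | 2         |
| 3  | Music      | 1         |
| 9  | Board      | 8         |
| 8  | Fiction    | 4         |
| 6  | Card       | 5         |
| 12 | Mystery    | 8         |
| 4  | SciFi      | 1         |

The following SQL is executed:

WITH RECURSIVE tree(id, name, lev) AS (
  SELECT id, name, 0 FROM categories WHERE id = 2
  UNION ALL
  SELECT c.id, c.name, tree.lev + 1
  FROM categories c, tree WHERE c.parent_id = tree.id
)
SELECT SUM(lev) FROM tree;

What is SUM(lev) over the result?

10

Base: id=2 (Toys) at lev 0.
Iteration 1: rows with parent_id in {2} -> Horror (id 5, lev 1).
Iteration 2: rows with parent_id in {5} -> Card (id 6, lev 2).
Iteration 3: rows with parent_id in {6} -> All (id 10, lev 3).
Iteration 4: rows with parent_id in {10} -> NonFiction (id 11, lev 4).
Iteration 5: no rows with parent_id in {11}; recursion stops.
SUM(lev) = 0 + 1 + 2 + 3 + 4 = 10.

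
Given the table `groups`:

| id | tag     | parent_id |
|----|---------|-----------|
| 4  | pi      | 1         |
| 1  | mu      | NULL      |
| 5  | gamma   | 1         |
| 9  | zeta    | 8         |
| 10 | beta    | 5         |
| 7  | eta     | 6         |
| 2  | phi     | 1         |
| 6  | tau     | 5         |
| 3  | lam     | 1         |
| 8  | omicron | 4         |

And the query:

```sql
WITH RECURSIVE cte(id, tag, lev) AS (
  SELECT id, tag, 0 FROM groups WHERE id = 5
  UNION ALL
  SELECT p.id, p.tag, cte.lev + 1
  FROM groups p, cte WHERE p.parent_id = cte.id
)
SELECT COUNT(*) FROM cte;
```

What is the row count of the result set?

Base: id=5 (gamma) at lev 0.
Iteration 1: rows with parent_id in {5} -> tau (id 6, lev 1), beta (id 10, lev 1).
Iteration 2: rows with parent_id in {6,10} -> eta (id 7, lev 2).
Iteration 3: no rows with parent_id in {7}; recursion stops.
Total rows emitted: 4.

4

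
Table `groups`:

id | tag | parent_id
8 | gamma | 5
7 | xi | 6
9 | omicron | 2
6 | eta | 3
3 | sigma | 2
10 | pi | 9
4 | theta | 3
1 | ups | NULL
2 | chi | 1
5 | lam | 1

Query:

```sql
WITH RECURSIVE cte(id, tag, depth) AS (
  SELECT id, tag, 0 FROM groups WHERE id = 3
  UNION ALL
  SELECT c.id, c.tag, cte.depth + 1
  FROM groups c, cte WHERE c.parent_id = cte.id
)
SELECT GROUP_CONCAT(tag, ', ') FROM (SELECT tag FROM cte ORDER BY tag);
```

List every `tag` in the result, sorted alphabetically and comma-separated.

eta, sigma, theta, xi

Base: id=3 (sigma) at depth 0.
Iteration 1: rows with parent_id in {3} -> theta (id 4, depth 1), eta (id 6, depth 1).
Iteration 2: rows with parent_id in {4,6} -> xi (id 7, depth 2).
Iteration 3: no rows with parent_id in {7}; recursion stops.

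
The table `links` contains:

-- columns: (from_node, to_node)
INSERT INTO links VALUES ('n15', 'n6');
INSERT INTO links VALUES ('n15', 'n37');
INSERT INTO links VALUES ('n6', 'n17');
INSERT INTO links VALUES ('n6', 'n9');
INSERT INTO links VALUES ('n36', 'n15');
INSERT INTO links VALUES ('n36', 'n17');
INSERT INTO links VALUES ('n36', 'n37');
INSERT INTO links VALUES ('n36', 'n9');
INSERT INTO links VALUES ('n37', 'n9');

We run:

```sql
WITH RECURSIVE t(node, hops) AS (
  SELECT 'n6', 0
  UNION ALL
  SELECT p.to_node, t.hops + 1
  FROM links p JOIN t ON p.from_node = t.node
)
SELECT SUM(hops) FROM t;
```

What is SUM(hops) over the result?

2

Base: (n6, hops=0).
Iteration 1: edges from {n6} -> (n17, hops=1), (n9, hops=1).
Iteration 2: no outgoing edges from {n17,n9}; recursion stops.
SUM(hops) = 0 + 1 + 1 = 2.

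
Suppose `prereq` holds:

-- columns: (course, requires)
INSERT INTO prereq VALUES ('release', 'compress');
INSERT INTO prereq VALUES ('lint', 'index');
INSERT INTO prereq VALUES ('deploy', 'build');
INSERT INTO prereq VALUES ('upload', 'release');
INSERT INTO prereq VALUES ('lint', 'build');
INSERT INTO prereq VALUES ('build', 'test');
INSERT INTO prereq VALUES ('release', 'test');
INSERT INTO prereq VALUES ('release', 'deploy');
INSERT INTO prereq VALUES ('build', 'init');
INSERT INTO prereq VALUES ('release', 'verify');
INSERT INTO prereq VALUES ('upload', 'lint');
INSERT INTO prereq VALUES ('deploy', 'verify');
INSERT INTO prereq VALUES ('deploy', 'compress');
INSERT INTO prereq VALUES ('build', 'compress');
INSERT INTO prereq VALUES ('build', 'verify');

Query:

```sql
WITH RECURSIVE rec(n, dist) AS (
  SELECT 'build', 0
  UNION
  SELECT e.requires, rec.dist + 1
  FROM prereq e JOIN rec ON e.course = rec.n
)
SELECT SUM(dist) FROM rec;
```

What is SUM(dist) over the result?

Base: (build, dist=0).
Iteration 1: edges from {build} -> (compress, dist=1), (init, dist=1), (test, dist=1), (verify, dist=1).
Iteration 2: no outgoing edges from {compress,init,test,verify}; recursion stops.
SUM(dist) = 0 + 1 + 1 + 1 + 1 = 4.

4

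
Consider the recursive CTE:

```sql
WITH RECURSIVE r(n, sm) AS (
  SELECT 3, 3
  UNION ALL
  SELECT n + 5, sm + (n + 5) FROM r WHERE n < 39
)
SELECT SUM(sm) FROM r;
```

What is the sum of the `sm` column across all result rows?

735

Base: n=3, sm=3.
Iteration 1: 3 < 39 holds -> n = 3 + 5 = 8, sm = 3 + 8 = 11.
Iteration 2: 8 < 39 holds -> n = 8 + 5 = 13, sm = 11 + 13 = 24.
Iteration 3: 13 < 39 holds -> n = 13 + 5 = 18, sm = 24 + 18 = 42.
Iteration 4: 18 < 39 holds -> n = 18 + 5 = 23, sm = 42 + 23 = 65.
Iteration 5: 23 < 39 holds -> n = 23 + 5 = 28, sm = 65 + 28 = 93.
Iteration 6: 28 < 39 holds -> n = 28 + 5 = 33, sm = 93 + 33 = 126.
Iteration 7: 33 < 39 holds -> n = 33 + 5 = 38, sm = 126 + 38 = 164.
Iteration 8: 38 < 39 holds -> n = 38 + 5 = 43, sm = 164 + 43 = 207.
Iteration 9: 43 < 39 fails; recursion stops.
SUM(sm) = 3 + 11 + 24 + 42 + 65 + 93 + 126 + 164 + 207 = 735.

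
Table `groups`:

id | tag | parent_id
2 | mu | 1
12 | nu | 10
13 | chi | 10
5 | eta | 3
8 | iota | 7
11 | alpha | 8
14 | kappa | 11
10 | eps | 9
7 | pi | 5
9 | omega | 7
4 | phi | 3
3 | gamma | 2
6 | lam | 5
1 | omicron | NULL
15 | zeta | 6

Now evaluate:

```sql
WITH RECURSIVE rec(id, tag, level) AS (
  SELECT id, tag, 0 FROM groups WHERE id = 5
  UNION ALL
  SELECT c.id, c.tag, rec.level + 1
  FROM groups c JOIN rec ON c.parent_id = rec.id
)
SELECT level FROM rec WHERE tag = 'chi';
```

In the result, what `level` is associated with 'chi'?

Base: id=5 (eta) at level 0.
Iteration 1: rows with parent_id in {5} -> lam (id 6, level 1), pi (id 7, level 1).
Iteration 2: rows with parent_id in {6,7} -> iota (id 8, level 2), omega (id 9, level 2), zeta (id 15, level 2).
Iteration 3: rows with parent_id in {8,9,15} -> eps (id 10, level 3), alpha (id 11, level 3).
Iteration 4: rows with parent_id in {10,11} -> nu (id 12, level 4), chi (id 13, level 4), kappa (id 14, level 4).
Iteration 5: no rows with parent_id in {12,13,14}; recursion stops.

4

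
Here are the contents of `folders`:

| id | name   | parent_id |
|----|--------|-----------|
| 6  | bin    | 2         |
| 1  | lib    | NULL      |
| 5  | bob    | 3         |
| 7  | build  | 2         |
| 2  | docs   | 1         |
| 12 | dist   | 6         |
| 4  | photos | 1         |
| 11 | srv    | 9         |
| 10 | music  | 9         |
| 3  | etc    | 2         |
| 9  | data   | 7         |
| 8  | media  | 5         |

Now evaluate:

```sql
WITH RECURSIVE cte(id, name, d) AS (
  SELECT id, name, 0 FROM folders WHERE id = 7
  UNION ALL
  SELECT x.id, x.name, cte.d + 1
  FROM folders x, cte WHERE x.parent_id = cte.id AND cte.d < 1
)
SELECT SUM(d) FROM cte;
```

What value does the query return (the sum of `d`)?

1

Base: id=7 (build) at d 0.
Iteration 1: rows with parent_id in {7} -> data (id 9, d 1).
Iteration 2: d < 1 fails for all current rows; recursion stops.
SUM(d) = 0 + 1 = 1.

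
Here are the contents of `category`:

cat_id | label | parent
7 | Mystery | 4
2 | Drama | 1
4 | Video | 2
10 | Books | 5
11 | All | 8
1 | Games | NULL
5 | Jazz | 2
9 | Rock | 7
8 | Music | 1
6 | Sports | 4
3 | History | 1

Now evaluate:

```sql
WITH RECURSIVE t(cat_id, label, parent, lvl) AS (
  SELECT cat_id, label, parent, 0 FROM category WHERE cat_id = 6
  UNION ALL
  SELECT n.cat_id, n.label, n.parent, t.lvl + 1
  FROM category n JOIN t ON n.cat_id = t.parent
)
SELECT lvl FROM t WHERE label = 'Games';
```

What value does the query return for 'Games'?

3

Base: cat_id=6 (Sports), parent=4, lvl 0.
Iteration 1: join on cat_id=4 -> Video (id 4, parent=2, lvl 1).
Iteration 2: join on cat_id=2 -> Drama (id 2, parent=1, lvl 2).
Iteration 3: join on cat_id=1 -> Games (id 1, parent=NULL, lvl 3).
Iteration 4: parent is NULL; no match; recursion stops.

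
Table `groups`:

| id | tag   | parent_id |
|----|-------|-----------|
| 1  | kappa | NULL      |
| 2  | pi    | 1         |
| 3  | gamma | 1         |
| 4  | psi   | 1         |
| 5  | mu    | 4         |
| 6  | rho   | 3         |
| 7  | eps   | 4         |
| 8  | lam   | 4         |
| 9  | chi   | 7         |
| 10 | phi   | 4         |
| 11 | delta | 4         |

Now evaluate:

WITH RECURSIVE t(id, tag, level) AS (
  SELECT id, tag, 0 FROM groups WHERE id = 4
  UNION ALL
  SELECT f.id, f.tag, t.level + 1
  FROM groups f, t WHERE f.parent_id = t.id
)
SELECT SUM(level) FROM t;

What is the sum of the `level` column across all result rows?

7

Base: id=4 (psi) at level 0.
Iteration 1: rows with parent_id in {4} -> mu (id 5, level 1), eps (id 7, level 1), lam (id 8, level 1), phi (id 10, level 1), delta (id 11, level 1).
Iteration 2: rows with parent_id in {5,7,8,10,11} -> chi (id 9, level 2).
Iteration 3: no rows with parent_id in {9}; recursion stops.
SUM(level) = 0 + 1 + 1 + 1 + 1 + 1 + 2 = 7.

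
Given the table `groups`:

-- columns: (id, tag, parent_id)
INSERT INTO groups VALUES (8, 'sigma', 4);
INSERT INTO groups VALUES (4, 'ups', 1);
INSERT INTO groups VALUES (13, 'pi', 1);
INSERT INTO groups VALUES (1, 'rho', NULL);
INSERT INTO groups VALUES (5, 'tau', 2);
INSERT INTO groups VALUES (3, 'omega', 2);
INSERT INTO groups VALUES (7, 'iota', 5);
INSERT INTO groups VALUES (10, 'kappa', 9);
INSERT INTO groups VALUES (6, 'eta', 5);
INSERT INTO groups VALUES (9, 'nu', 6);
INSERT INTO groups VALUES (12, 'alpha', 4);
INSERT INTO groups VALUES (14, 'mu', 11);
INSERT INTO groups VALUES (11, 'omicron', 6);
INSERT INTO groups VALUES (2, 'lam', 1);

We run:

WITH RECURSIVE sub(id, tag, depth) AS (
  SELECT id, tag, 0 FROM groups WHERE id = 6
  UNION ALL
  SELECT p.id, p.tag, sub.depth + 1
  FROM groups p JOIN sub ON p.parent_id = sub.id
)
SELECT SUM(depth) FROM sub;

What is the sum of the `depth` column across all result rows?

Base: id=6 (eta) at depth 0.
Iteration 1: rows with parent_id in {6} -> nu (id 9, depth 1), omicron (id 11, depth 1).
Iteration 2: rows with parent_id in {9,11} -> kappa (id 10, depth 2), mu (id 14, depth 2).
Iteration 3: no rows with parent_id in {10,14}; recursion stops.
SUM(depth) = 0 + 1 + 1 + 2 + 2 = 6.

6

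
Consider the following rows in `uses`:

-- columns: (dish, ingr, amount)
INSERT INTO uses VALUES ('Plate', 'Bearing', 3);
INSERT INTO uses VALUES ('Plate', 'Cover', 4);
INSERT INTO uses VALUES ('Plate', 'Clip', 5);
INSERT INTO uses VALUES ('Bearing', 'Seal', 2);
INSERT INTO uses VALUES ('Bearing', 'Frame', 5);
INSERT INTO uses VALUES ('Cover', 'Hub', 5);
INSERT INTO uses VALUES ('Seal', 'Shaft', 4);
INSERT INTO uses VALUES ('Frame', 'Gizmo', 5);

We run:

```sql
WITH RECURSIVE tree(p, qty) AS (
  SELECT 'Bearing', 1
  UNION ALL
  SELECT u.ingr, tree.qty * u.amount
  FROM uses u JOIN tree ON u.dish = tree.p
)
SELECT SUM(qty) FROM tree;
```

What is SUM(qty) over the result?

41

Base: (Bearing, qty=1).
Iteration 1: components of {Bearing} -> Frame = 1*5 = 5, Seal = 1*2 = 2.
Iteration 2: components of {Frame,Seal} -> Gizmo = 5*5 = 25, Shaft = 2*4 = 8.
Iteration 3: no further components; recursion stops.
SUM(qty) = 1 + 2 + 5 + 8 + 25 = 41.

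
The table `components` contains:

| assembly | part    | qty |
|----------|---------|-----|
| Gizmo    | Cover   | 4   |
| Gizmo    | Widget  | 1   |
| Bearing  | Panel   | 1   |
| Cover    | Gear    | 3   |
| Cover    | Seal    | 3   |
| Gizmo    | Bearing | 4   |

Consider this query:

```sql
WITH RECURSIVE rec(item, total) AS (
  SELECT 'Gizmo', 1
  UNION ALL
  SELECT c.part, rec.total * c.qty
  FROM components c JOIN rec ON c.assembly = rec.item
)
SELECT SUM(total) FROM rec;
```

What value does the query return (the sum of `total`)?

38

Base: (Gizmo, total=1).
Iteration 1: components of {Gizmo} -> Bearing = 1*4 = 4, Cover = 1*4 = 4, Widget = 1*1 = 1.
Iteration 2: components of {Bearing,Cover,Widget} -> Gear = 4*3 = 12, Panel = 4*1 = 4, Seal = 4*3 = 12.
Iteration 3: no further components; recursion stops.
SUM(total) = 1 + 4 + 4 + 1 + 4 + 12 + 12 = 38.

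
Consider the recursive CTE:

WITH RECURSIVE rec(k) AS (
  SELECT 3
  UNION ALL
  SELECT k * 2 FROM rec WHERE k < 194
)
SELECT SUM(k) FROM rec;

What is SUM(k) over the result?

765

Base: k=3.
Iteration 1: 3 < 194 holds -> k = 3 * 2 = 6.
Iteration 2: 6 < 194 holds -> k = 6 * 2 = 12.
Iteration 3: 12 < 194 holds -> k = 12 * 2 = 24.
Iteration 4: 24 < 194 holds -> k = 24 * 2 = 48.
Iteration 5: 48 < 194 holds -> k = 48 * 2 = 96.
Iteration 6: 96 < 194 holds -> k = 96 * 2 = 192.
Iteration 7: 192 < 194 holds -> k = 192 * 2 = 384.
Iteration 8: 384 < 194 fails; recursion stops.
SUM(k) = 3 + 6 + 12 + 24 + 48 + 96 + 192 + 384 = 765.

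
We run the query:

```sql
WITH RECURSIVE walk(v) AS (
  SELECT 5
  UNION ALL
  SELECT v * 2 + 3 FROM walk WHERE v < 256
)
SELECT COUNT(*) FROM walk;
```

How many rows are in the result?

7

Base: v=5.
Iteration 1: 5 < 256 holds -> v = 5 * 2 + 3 = 13.
Iteration 2: 13 < 256 holds -> v = 13 * 2 + 3 = 29.
Iteration 3: 29 < 256 holds -> v = 29 * 2 + 3 = 61.
Iteration 4: 61 < 256 holds -> v = 61 * 2 + 3 = 125.
Iteration 5: 125 < 256 holds -> v = 125 * 2 + 3 = 253.
Iteration 6: 253 < 256 holds -> v = 253 * 2 + 3 = 509.
Iteration 7: 509 < 256 fails; recursion stops.
Total rows emitted: 7.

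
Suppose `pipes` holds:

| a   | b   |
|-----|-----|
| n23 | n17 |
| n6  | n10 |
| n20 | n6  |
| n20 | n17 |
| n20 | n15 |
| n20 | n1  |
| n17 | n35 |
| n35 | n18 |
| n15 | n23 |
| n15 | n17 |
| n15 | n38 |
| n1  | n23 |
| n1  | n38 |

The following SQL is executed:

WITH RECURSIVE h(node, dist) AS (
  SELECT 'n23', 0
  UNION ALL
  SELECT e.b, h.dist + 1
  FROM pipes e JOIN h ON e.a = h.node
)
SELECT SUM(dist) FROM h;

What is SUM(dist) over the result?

Base: (n23, dist=0).
Iteration 1: edges from {n23} -> (n17, dist=1).
Iteration 2: edges from {n17} -> (n35, dist=2).
Iteration 3: edges from {n35} -> (n18, dist=3).
Iteration 4: no outgoing edges from {n18}; recursion stops.
SUM(dist) = 0 + 1 + 2 + 3 = 6.

6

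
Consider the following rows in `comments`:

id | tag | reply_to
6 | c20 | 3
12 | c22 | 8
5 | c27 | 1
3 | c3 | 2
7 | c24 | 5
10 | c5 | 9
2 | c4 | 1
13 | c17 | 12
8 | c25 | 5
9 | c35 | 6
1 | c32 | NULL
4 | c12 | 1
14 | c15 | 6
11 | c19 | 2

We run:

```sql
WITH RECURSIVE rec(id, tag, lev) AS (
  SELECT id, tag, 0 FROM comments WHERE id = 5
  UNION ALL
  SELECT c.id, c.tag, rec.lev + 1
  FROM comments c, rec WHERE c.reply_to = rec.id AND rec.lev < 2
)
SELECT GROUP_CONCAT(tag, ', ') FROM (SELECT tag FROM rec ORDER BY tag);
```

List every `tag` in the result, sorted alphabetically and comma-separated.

Base: id=5 (c27) at lev 0.
Iteration 1: rows with reply_to in {5} -> c24 (id 7, lev 1), c25 (id 8, lev 1).
Iteration 2: rows with reply_to in {7,8} -> c22 (id 12, lev 2).
Iteration 3: lev < 2 fails for all current rows; recursion stops.

c22, c24, c25, c27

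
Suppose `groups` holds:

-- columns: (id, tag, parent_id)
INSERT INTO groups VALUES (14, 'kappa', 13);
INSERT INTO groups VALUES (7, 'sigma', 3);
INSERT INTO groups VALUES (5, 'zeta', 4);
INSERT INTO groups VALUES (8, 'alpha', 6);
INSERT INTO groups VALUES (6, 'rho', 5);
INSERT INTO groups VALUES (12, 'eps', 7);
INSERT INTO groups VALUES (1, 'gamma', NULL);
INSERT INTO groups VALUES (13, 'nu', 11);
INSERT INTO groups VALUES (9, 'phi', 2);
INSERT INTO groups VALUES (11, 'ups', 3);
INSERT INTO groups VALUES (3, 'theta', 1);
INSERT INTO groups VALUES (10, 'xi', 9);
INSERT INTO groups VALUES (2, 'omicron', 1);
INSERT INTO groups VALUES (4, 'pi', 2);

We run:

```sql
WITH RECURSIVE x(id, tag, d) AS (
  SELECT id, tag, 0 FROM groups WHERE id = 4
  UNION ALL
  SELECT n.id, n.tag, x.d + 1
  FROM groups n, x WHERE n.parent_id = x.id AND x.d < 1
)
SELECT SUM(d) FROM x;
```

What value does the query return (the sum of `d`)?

1

Base: id=4 (pi) at d 0.
Iteration 1: rows with parent_id in {4} -> zeta (id 5, d 1).
Iteration 2: d < 1 fails for all current rows; recursion stops.
SUM(d) = 0 + 1 = 1.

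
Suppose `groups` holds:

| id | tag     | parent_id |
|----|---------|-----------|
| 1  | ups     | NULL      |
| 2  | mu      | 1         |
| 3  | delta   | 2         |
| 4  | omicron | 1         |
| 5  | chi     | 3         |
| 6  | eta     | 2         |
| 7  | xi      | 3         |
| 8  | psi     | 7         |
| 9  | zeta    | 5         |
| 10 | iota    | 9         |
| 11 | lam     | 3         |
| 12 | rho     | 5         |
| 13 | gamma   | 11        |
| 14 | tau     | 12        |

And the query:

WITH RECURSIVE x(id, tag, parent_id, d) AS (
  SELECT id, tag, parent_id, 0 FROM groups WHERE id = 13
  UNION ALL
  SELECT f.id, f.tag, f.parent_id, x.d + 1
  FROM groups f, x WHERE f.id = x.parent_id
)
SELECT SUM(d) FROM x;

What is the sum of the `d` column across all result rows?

10

Base: id=13 (gamma), parent_id=11, d 0.
Iteration 1: join on id=11 -> lam (id 11, parent_id=3, d 1).
Iteration 2: join on id=3 -> delta (id 3, parent_id=2, d 2).
Iteration 3: join on id=2 -> mu (id 2, parent_id=1, d 3).
Iteration 4: join on id=1 -> ups (id 1, parent_id=NULL, d 4).
Iteration 5: parent_id is NULL; no match; recursion stops.
SUM(d) = 0 + 1 + 2 + 3 + 4 = 10.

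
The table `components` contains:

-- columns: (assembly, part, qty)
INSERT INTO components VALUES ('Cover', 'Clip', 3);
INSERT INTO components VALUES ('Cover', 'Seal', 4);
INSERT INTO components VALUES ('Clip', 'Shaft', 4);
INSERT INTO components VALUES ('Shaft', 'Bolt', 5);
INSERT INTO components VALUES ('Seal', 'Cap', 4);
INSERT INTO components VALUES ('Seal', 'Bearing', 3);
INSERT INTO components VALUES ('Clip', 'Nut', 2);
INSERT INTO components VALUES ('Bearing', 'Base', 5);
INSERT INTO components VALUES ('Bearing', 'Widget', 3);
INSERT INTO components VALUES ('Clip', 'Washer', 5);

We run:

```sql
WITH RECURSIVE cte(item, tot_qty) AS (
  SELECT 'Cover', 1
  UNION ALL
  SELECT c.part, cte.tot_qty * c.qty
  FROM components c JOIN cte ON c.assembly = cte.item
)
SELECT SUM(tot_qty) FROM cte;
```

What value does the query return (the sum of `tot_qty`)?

225

Base: (Cover, tot_qty=1).
Iteration 1: components of {Cover} -> Clip = 1*3 = 3, Seal = 1*4 = 4.
Iteration 2: components of {Clip,Seal} -> Bearing = 4*3 = 12, Cap = 4*4 = 16, Nut = 3*2 = 6, Shaft = 3*4 = 12, Washer = 3*5 = 15.
Iteration 3: components of {Bearing,Cap,Nut,Shaft,Washer} -> Base = 12*5 = 60, Bolt = 12*5 = 60, Widget = 12*3 = 36.
Iteration 4: no further components; recursion stops.
SUM(tot_qty) = 1 + 3 + 4 + 12 + 6 + 15 + 16 + 12 + 60 + 60 + 36 = 225.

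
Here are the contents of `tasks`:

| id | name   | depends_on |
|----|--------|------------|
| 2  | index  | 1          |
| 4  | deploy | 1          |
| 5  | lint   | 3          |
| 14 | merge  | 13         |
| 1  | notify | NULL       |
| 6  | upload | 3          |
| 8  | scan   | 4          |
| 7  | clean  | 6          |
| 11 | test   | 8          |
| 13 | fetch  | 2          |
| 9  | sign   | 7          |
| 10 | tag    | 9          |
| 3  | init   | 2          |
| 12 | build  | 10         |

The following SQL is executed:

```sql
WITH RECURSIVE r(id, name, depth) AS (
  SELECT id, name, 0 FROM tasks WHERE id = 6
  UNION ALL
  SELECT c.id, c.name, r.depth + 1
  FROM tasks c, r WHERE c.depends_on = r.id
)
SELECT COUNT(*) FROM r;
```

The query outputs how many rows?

5

Base: id=6 (upload) at depth 0.
Iteration 1: rows with depends_on in {6} -> clean (id 7, depth 1).
Iteration 2: rows with depends_on in {7} -> sign (id 9, depth 2).
Iteration 3: rows with depends_on in {9} -> tag (id 10, depth 3).
Iteration 4: rows with depends_on in {10} -> build (id 12, depth 4).
Iteration 5: no rows with depends_on in {12}; recursion stops.
Total rows emitted: 5.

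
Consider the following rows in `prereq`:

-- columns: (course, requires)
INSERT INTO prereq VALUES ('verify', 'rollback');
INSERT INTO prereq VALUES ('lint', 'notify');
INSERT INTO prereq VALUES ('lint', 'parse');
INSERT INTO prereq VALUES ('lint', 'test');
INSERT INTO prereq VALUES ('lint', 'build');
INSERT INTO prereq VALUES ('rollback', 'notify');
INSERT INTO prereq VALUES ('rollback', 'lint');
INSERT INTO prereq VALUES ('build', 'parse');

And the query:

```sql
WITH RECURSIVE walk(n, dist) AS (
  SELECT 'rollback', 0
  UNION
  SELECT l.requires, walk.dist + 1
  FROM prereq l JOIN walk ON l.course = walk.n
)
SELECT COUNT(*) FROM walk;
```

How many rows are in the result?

Base: (rollback, dist=0).
Iteration 1: edges from {rollback} -> (lint, dist=1), (notify, dist=1).
Iteration 2: edges from {lint,notify} -> (build, dist=2), (notify, dist=2), (parse, dist=2), (test, dist=2).
Iteration 3: edges from {build,notify,parse,test} -> (parse, dist=3).
Iteration 4: no outgoing edges from {parse}; recursion stops.
Total rows emitted: 8.

8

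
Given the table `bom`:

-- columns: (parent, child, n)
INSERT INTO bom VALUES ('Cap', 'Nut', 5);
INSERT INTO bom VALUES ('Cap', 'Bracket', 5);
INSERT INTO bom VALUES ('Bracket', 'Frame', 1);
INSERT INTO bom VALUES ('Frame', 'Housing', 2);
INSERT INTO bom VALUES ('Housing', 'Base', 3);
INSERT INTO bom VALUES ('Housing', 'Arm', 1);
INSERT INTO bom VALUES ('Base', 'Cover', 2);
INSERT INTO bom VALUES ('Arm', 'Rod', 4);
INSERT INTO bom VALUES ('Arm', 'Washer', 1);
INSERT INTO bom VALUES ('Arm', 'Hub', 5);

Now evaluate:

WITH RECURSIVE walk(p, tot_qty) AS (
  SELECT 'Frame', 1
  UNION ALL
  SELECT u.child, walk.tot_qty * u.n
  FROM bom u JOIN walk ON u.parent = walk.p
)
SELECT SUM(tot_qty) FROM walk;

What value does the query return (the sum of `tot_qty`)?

Base: (Frame, tot_qty=1).
Iteration 1: components of {Frame} -> Housing = 1*2 = 2.
Iteration 2: components of {Housing} -> Arm = 2*1 = 2, Base = 2*3 = 6.
Iteration 3: components of {Arm,Base} -> Cover = 6*2 = 12, Hub = 2*5 = 10, Rod = 2*4 = 8, Washer = 2*1 = 2.
Iteration 4: no further components; recursion stops.
SUM(tot_qty) = 1 + 2 + 6 + 2 + 12 + 8 + 2 + 10 = 43.

43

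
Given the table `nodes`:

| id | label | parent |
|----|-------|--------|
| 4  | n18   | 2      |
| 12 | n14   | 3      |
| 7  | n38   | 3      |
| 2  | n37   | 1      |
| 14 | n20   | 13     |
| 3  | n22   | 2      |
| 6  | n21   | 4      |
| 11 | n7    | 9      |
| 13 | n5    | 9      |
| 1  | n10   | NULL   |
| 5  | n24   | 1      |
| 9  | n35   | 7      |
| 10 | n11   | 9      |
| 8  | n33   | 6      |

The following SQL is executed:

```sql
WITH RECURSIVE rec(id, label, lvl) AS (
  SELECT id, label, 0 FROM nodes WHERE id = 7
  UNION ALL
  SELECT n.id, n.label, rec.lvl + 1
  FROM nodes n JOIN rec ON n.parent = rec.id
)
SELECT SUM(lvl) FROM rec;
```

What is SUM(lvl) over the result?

Base: id=7 (n38) at lvl 0.
Iteration 1: rows with parent in {7} -> n35 (id 9, lvl 1).
Iteration 2: rows with parent in {9} -> n11 (id 10, lvl 2), n7 (id 11, lvl 2), n5 (id 13, lvl 2).
Iteration 3: rows with parent in {10,11,13} -> n20 (id 14, lvl 3).
Iteration 4: no rows with parent in {14}; recursion stops.
SUM(lvl) = 0 + 1 + 2 + 2 + 2 + 3 = 10.

10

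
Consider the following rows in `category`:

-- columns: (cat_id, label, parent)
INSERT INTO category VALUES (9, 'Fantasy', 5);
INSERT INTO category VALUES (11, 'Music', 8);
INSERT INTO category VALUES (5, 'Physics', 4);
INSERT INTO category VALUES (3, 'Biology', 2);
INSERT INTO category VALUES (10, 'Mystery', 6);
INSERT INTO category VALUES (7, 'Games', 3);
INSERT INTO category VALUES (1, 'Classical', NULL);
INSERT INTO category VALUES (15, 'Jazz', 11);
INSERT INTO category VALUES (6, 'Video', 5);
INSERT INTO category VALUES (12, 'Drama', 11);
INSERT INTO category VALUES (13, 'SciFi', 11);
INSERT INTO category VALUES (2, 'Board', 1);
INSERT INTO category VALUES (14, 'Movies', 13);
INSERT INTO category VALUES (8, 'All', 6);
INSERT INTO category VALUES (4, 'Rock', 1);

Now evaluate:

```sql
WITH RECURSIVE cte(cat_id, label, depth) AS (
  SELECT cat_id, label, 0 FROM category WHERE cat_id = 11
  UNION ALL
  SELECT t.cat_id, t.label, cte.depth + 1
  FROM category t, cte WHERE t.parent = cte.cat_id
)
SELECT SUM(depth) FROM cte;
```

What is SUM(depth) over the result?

Base: cat_id=11 (Music) at depth 0.
Iteration 1: rows with parent in {11} -> Drama (id 12, depth 1), SciFi (id 13, depth 1), Jazz (id 15, depth 1).
Iteration 2: rows with parent in {12,13,15} -> Movies (id 14, depth 2).
Iteration 3: no rows with parent in {14}; recursion stops.
SUM(depth) = 0 + 1 + 1 + 1 + 2 = 5.

5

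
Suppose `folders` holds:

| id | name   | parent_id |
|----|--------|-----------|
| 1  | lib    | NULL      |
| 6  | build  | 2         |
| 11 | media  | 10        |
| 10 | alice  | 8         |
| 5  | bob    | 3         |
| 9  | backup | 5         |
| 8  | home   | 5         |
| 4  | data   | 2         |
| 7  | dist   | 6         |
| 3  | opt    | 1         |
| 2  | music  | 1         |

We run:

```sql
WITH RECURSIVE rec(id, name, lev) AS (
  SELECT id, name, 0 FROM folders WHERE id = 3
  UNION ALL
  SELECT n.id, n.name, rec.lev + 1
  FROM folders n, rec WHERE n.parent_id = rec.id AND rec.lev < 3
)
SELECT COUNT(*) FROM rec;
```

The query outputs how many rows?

5

Base: id=3 (opt) at lev 0.
Iteration 1: rows with parent_id in {3} -> bob (id 5, lev 1).
Iteration 2: rows with parent_id in {5} -> home (id 8, lev 2), backup (id 9, lev 2).
Iteration 3: rows with parent_id in {8,9} -> alice (id 10, lev 3).
Iteration 4: lev < 3 fails for all current rows; recursion stops.
Total rows emitted: 5.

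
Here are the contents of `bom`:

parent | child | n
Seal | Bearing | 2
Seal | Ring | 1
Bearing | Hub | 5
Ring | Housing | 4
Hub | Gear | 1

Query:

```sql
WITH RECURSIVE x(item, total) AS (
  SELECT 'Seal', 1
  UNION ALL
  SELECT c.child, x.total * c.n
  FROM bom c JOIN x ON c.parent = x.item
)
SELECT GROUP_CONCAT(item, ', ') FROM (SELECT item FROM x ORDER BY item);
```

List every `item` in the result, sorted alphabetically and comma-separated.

Base: (Seal, total=1).
Iteration 1: components of {Seal} -> Bearing = 1*2 = 2, Ring = 1*1 = 1.
Iteration 2: components of {Bearing,Ring} -> Housing = 1*4 = 4, Hub = 2*5 = 10.
Iteration 3: components of {Housing,Hub} -> Gear = 10*1 = 10.
Iteration 4: no further components; recursion stops.

Bearing, Gear, Housing, Hub, Ring, Seal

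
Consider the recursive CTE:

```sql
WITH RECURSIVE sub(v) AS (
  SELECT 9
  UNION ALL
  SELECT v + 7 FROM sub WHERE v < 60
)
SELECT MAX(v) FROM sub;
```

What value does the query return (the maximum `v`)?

65

Base: v=9.
Iteration 1: 9 < 60 holds -> v = 9 + 7 = 16.
Iteration 2: 16 < 60 holds -> v = 16 + 7 = 23.
Iteration 3: 23 < 60 holds -> v = 23 + 7 = 30.
Iteration 4: 30 < 60 holds -> v = 30 + 7 = 37.
Iteration 5: 37 < 60 holds -> v = 37 + 7 = 44.
Iteration 6: 44 < 60 holds -> v = 44 + 7 = 51.
Iteration 7: 51 < 60 holds -> v = 51 + 7 = 58.
Iteration 8: 58 < 60 holds -> v = 58 + 7 = 65.
Iteration 9: 65 < 60 fails; recursion stops.
v values: 9, 16, 23, 30, 37, 44, 51, 58, 65; the maximum is 65.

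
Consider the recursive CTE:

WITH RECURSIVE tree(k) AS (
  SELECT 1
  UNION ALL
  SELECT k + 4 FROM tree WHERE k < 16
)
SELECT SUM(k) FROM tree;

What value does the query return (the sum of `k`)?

Base: k=1.
Iteration 1: 1 < 16 holds -> k = 1 + 4 = 5.
Iteration 2: 5 < 16 holds -> k = 5 + 4 = 9.
Iteration 3: 9 < 16 holds -> k = 9 + 4 = 13.
Iteration 4: 13 < 16 holds -> k = 13 + 4 = 17.
Iteration 5: 17 < 16 fails; recursion stops.
SUM(k) = 1 + 5 + 9 + 13 + 17 = 45.

45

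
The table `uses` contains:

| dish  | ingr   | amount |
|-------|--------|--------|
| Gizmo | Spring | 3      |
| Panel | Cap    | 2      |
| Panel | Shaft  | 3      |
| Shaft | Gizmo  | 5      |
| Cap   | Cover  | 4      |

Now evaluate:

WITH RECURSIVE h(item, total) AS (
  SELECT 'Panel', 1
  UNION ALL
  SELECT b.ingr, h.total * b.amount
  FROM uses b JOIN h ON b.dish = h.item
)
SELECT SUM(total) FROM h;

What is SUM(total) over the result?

74

Base: (Panel, total=1).
Iteration 1: components of {Panel} -> Cap = 1*2 = 2, Shaft = 1*3 = 3.
Iteration 2: components of {Cap,Shaft} -> Cover = 2*4 = 8, Gizmo = 3*5 = 15.
Iteration 3: components of {Cover,Gizmo} -> Spring = 15*3 = 45.
Iteration 4: no further components; recursion stops.
SUM(total) = 1 + 3 + 2 + 15 + 8 + 45 = 74.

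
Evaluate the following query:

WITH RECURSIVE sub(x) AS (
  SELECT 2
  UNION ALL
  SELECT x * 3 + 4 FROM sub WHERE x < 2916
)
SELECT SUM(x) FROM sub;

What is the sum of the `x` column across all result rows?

13104

Base: x=2.
Iteration 1: 2 < 2916 holds -> x = 2 * 3 + 4 = 10.
Iteration 2: 10 < 2916 holds -> x = 10 * 3 + 4 = 34.
Iteration 3: 34 < 2916 holds -> x = 34 * 3 + 4 = 106.
Iteration 4: 106 < 2916 holds -> x = 106 * 3 + 4 = 322.
Iteration 5: 322 < 2916 holds -> x = 322 * 3 + 4 = 970.
Iteration 6: 970 < 2916 holds -> x = 970 * 3 + 4 = 2914.
Iteration 7: 2914 < 2916 holds -> x = 2914 * 3 + 4 = 8746.
Iteration 8: 8746 < 2916 fails; recursion stops.
SUM(x) = 2 + 10 + 34 + 106 + 322 + 970 + 2914 + 8746 = 13104.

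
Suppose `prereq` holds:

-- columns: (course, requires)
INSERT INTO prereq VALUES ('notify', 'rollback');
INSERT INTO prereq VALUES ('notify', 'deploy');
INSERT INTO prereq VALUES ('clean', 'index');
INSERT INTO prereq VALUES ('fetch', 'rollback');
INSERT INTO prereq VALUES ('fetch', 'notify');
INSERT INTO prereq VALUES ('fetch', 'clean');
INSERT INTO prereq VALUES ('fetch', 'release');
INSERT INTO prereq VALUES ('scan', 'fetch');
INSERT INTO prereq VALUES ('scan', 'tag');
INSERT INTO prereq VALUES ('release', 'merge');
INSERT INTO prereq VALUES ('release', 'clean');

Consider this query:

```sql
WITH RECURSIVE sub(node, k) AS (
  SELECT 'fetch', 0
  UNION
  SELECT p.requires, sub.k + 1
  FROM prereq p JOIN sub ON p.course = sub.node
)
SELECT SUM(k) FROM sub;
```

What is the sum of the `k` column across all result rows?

Base: (fetch, k=0).
Iteration 1: edges from {fetch} -> (clean, k=1), (notify, k=1), (release, k=1), (rollback, k=1).
Iteration 2: edges from {clean,notify,release,rollback} -> (clean, k=2), (deploy, k=2), (index, k=2), (merge, k=2), (rollback, k=2).
Iteration 3: edges from {clean,deploy,index,merge,rollback} -> (index, k=3).
Iteration 4: no outgoing edges from {index}; recursion stops.
SUM(k) = 0 + 1 + 1 + 1 + 1 + 2 + 2 + 2 + 2 + 2 + 3 = 17.

17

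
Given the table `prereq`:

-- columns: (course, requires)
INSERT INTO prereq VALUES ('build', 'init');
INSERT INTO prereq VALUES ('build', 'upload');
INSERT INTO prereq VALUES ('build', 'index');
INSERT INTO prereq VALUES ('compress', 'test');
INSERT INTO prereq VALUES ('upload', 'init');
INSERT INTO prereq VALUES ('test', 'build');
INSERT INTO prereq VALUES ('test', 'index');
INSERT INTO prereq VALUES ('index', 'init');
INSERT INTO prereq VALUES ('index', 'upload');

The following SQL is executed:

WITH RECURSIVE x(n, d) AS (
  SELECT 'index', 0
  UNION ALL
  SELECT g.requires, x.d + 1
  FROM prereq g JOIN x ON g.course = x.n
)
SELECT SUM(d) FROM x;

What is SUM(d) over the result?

4

Base: (index, d=0).
Iteration 1: edges from {index} -> (init, d=1), (upload, d=1).
Iteration 2: edges from {init,upload} -> (init, d=2).
Iteration 3: no outgoing edges from {init}; recursion stops.
SUM(d) = 0 + 1 + 1 + 2 = 4.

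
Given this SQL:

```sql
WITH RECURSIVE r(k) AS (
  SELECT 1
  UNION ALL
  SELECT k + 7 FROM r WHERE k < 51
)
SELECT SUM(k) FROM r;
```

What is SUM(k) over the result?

Base: k=1.
Iteration 1: 1 < 51 holds -> k = 1 + 7 = 8.
Iteration 2: 8 < 51 holds -> k = 8 + 7 = 15.
Iteration 3: 15 < 51 holds -> k = 15 + 7 = 22.
Iteration 4: 22 < 51 holds -> k = 22 + 7 = 29.
Iteration 5: 29 < 51 holds -> k = 29 + 7 = 36.
Iteration 6: 36 < 51 holds -> k = 36 + 7 = 43.
Iteration 7: 43 < 51 holds -> k = 43 + 7 = 50.
Iteration 8: 50 < 51 holds -> k = 50 + 7 = 57.
Iteration 9: 57 < 51 fails; recursion stops.
SUM(k) = 1 + 8 + 15 + 22 + 29 + 36 + 43 + 50 + 57 = 261.

261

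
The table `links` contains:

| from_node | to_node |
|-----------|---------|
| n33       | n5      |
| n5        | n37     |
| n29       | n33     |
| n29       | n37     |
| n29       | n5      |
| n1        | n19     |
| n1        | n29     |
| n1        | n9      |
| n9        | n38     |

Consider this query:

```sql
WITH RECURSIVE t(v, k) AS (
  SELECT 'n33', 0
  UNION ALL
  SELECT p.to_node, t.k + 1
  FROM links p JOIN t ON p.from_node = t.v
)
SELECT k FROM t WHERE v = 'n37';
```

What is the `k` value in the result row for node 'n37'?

Base: (n33, k=0).
Iteration 1: edges from {n33} -> (n5, k=1).
Iteration 2: edges from {n5} -> (n37, k=2).
Iteration 3: no outgoing edges from {n37}; recursion stops.

2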